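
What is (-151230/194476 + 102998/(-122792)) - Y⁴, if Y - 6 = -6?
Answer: -4825059151/2985012124 ≈ -1.6164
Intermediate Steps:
Y = 0 (Y = 6 - 6 = 0)
(-151230/194476 + 102998/(-122792)) - Y⁴ = (-151230/194476 + 102998/(-122792)) - 1*0⁴ = (-151230*1/194476 + 102998*(-1/122792)) - 1*0 = (-75615/97238 - 51499/61396) + 0 = -4825059151/2985012124 + 0 = -4825059151/2985012124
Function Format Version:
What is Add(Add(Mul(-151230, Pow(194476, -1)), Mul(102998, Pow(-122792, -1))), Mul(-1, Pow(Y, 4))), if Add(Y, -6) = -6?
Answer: Rational(-4825059151, 2985012124) ≈ -1.6164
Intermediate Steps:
Y = 0 (Y = Add(6, -6) = 0)
Add(Add(Mul(-151230, Pow(194476, -1)), Mul(102998, Pow(-122792, -1))), Mul(-1, Pow(Y, 4))) = Add(Add(Mul(-151230, Pow(194476, -1)), Mul(102998, Pow(-122792, -1))), Mul(-1, Pow(0, 4))) = Add(Add(Mul(-151230, Rational(1, 194476)), Mul(102998, Rational(-1, 122792))), Mul(-1, 0)) = Add(Add(Rational(-75615, 97238), Rational(-51499, 61396)), 0) = Add(Rational(-4825059151, 2985012124), 0) = Rational(-4825059151, 2985012124)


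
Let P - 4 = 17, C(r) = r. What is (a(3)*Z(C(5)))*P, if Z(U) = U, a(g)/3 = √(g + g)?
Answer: 315*√6 ≈ 771.59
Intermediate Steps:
a(g) = 3*√2*√g (a(g) = 3*√(g + g) = 3*√(2*g) = 3*(√2*√g) = 3*√2*√g)
P = 21 (P = 4 + 17 = 21)
(a(3)*Z(C(5)))*P = ((3*√2*√3)*5)*21 = ((3*√6)*5)*21 = (15*√6)*21 = 315*√6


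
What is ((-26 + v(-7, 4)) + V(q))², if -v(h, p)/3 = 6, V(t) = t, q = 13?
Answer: 961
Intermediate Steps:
v(h, p) = -18 (v(h, p) = -3*6 = -18)
((-26 + v(-7, 4)) + V(q))² = ((-26 - 18) + 13)² = (-44 + 13)² = (-31)² = 961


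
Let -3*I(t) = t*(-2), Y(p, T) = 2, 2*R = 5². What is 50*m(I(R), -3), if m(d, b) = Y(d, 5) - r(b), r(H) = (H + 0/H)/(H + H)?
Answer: 75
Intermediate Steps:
R = 25/2 (R = (½)*5² = (½)*25 = 25/2 ≈ 12.500)
r(H) = ½ (r(H) = (H + 0)/((2*H)) = H*(1/(2*H)) = ½)
I(t) = 2*t/3 (I(t) = -t*(-2)/3 = -(-2)*t/3 = 2*t/3)
m(d, b) = 3/2 (m(d, b) = 2 - 1*½ = 2 - ½ = 3/2)
50*m(I(R), -3) = 50*(3/2) = 75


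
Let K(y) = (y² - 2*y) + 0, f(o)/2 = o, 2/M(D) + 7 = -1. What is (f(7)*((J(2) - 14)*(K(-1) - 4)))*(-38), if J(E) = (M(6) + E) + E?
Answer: -5453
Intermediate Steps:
M(D) = -¼ (M(D) = 2/(-7 - 1) = 2/(-8) = 2*(-⅛) = -¼)
f(o) = 2*o
K(y) = y² - 2*y
J(E) = -¼ + 2*E (J(E) = (-¼ + E) + E = -¼ + 2*E)
(f(7)*((J(2) - 14)*(K(-1) - 4)))*(-38) = ((2*7)*(((-¼ + 2*2) - 14)*(-(-2 - 1) - 4)))*(-38) = (14*(((-¼ + 4) - 14)*(-1*(-3) - 4)))*(-38) = (14*((15/4 - 14)*(3 - 4)))*(-38) = (14*(-41/4*(-1)))*(-38) = (14*(41/4))*(-38) = (287/2)*(-38) = -5453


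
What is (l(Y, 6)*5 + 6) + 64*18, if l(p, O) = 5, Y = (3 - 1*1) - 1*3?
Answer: 1183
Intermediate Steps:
Y = -1 (Y = (3 - 1) - 3 = 2 - 3 = -1)
(l(Y, 6)*5 + 6) + 64*18 = (5*5 + 6) + 64*18 = (25 + 6) + 1152 = 31 + 1152 = 1183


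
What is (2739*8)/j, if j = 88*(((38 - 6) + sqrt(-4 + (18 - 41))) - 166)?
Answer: -33366/17983 - 747*I*sqrt(3)/17983 ≈ -1.8554 - 0.071948*I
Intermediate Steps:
j = -11792 + 264*I*sqrt(3) (j = 88*((32 + sqrt(-4 - 23)) - 166) = 88*((32 + sqrt(-27)) - 166) = 88*((32 + 3*I*sqrt(3)) - 166) = 88*(-134 + 3*I*sqrt(3)) = -11792 + 264*I*sqrt(3) ≈ -11792.0 + 457.26*I)
(2739*8)/j = (2739*8)/(-11792 + 264*I*sqrt(3)) = 21912/(-11792 + 264*I*sqrt(3))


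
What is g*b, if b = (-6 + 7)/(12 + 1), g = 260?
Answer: 20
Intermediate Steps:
b = 1/13 ≈ 0.076923
g*b = 260*(1/13) = 20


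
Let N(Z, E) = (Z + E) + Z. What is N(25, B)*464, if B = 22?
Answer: 33408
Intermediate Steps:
N(Z, E) = E + 2*Z (N(Z, E) = (E + Z) + Z = E + 2*Z)
N(25, B)*464 = (22 + 2*25)*464 = (22 + 50)*464 = 72*464 = 33408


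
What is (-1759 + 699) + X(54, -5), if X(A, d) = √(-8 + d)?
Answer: -1060 + I*√13 ≈ -1060.0 + 3.6056*I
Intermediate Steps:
(-1759 + 699) + X(54, -5) = (-1759 + 699) + √(-8 - 5) = -1060 + √(-13) = -1060 + I*√13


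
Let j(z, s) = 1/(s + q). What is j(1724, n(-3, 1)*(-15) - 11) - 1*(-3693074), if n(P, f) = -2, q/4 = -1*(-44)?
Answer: 720149431/195 ≈ 3.6931e+6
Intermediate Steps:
q = 176 (q = 4*(-1*(-44)) = 4*44 = 176)
j(z, s) = 1/(176 + s) (j(z, s) = 1/(s + 176) = 1/(176 + s))
j(1724, n(-3, 1)*(-15) - 11) - 1*(-3693074) = 1/(176 + (-2*(-15) - 11)) - 1*(-3693074) = 1/(176 + (30 - 11)) + 3693074 = 1/(176 + 19) + 3693074 = 1/195 + 3693074 = 720149431/195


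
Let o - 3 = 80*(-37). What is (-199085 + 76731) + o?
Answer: -125311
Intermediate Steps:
o = -2957 (o = 3 + 80*(-37) = 3 - 2960 = -2957)
(-199085 + 76731) + o = (-199085 + 76731) - 2957 = -122354 - 2957 = -125311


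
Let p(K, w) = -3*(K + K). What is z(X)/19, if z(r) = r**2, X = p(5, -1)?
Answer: 900/19 ≈ 47.368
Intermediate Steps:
p(K, w) = -6*K
X = -30 (X = -6*5 = -30)
z(X)/19 = (-30)**2/19 = 900*(1/19) = 900/19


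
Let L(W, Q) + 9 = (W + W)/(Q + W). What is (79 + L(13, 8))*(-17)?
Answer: -25432/21 ≈ -1211.0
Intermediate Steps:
L(W, Q) = -9 + 2*W/(Q + W) (L(W, Q) = -9 + (W + W)/(Q + W) = -9 + (2*W)/(Q + W) = -9 + 2*W/(Q + W))
(79 + L(13, 8))*(-17) = (79 + (-9*8 - 7*13)/(8 + 13))*(-17) = (79 + (-72 - 91)/21)*(-17) = (79 + (1/21)*(-163))*(-17) = (79 - 163/21)*(-17) = (1496/21)*(-17) = -25432/21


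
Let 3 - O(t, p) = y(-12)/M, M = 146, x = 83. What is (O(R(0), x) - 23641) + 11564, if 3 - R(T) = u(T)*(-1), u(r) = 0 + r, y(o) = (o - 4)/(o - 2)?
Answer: -6169818/511 ≈ -12074.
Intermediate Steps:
y(o) = (-4 + o)/(-2 + o)
u(r) = r
R(T) = 3 + T (R(T) = 3 - T*(-1) = 3 - (-1)*T = 3 + T)
O(t, p) = 1529/511 (O(t, p) = 3 - (-4 - 12)/(-2 - 12)/146 = 3 - -16/(-14)/146 = 3 - (-1/14*(-16))/146 = 3 - 8/(7*146) = 3 - 1*4/511 = 3 - 4/511 = 1529/511)
(O(R(0), x) - 23641) + 11564 = (1529/511 - 23641) + 11564 = -12079022/511 + 11564 = -6169818/511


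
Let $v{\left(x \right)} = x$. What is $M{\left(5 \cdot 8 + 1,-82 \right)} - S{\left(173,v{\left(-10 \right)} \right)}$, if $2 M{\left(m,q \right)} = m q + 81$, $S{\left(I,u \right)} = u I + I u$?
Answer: $\frac{3639}{2} \approx 1819.5$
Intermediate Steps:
$S{\left(I,u \right)} = 2 I u$ ($S{\left(I,u \right)} = I u + I u = 2 I u$)
$M{\left(m,q \right)} = \frac{81}{2} + \frac{m q}{2}$ ($M{\left(m,q \right)} = \frac{m q + 81}{2} = \frac{81 + m q}{2} = \frac{81}{2} + \frac{m q}{2}$)
$M{\left(5 \cdot 8 + 1,-82 \right)} - S{\left(173,v{\left(-10 \right)} \right)} = \left(\frac{81}{2} + \frac{1}{2} \left(5 \cdot 8 + 1\right) \left(-82\right)\right) - 2 \cdot 173 \left(-10\right) = \left(\frac{81}{2} + \frac{1}{2} \left(40 + 1\right) \left(-82\right)\right) - -3460 = \left(\frac{81}{2} + \frac{1}{2} \cdot 41 \left(-82\right)\right) + 3460 = \left(\frac{81}{2} - 1681\right) + 3460 = - \frac{3281}{2} + 3460 = \frac{3639}{2}$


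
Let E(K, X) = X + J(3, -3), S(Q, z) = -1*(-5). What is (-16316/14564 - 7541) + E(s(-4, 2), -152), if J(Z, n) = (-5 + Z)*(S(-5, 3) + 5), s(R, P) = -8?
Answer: -28087112/3641 ≈ -7714.1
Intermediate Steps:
S(Q, z) = 5
J(Z, n) = -50 + 10*Z (J(Z, n) = (-5 + Z)*(5 + 5) = (-5 + Z)*10 = -50 + 10*Z)
E(K, X) = -20 + X (E(K, X) = X + (-50 + 10*3) = X + (-50 + 30) = X - 20 = -20 + X)
(-16316/14564 - 7541) + E(s(-4, 2), -152) = (-16316/14564 - 7541) + (-20 - 152) = (-16316*1/14564 - 7541) - 172 = (-4079/3641 - 7541) - 172 = -27460860/3641 - 172 = -28087112/3641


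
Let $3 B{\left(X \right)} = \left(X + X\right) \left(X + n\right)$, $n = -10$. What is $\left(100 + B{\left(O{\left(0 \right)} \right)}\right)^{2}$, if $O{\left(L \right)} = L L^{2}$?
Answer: $10000$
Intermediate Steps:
$O{\left(L \right)} = L^{3}$
$B{\left(X \right)} = \frac{2 X \left(-10 + X\right)}{3}$ ($B{\left(X \right)} = \frac{\left(X + X\right) \left(X - 10\right)}{3} = \frac{2 X \left(-10 + X\right)}{3}$)
$\left(100 + B{\left(O{\left(0 \right)} \right)}\right)^{2} = \left(100 + \frac{2 \cdot 0^{3} \left(-10 + 0^{3}\right)}{3}\right)^{2} = \left(100 + \frac{2}{3} \cdot 0 \left(-10 + 0\right)\right)^{2} = \left(100 + \frac{2}{3} \cdot 0 \left(-10\right)\right)^{2} = \left(100 + 0\right)^{2} = 100^{2} = 10000$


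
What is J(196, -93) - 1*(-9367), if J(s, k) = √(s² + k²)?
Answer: 9367 + √47065 ≈ 9583.9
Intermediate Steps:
J(s, k) = √(k² + s²)
J(196, -93) - 1*(-9367) = √((-93)² + 196²) - 1*(-9367) = √(8649 + 38416) + 9367 = √47065 + 9367 = 9367 + √47065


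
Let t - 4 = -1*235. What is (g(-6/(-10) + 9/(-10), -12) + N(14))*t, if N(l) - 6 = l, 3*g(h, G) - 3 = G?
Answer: -3927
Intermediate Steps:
t = -231 (t = 4 - 1*235 = 4 - 235 = -231)
g(h, G) = 1 + G/3
N(l) = 6 + l
(g(-6/(-10) + 9/(-10), -12) + N(14))*t = ((1 + (1/3)*(-12)) + (6 + 14))*(-231) = ((1 - 4) + 20)*(-231) = (-3 + 20)*(-231) = 17*(-231) = -3927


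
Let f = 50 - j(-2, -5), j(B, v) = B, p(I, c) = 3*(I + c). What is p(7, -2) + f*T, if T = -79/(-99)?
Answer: 5593/99 ≈ 56.495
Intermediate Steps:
p(I, c) = 3*I + 3*c
T = 79/99 (T = -79*(-1/99) = 79/99 ≈ 0.79798)
f = 52 (f = 50 - 1*(-2) = 50 + 2 = 52)
p(7, -2) + f*T = (3*7 + 3*(-2)) + 52*(79/99) = (21 - 6) + 4108/99 = 15 + 4108/99 = 5593/99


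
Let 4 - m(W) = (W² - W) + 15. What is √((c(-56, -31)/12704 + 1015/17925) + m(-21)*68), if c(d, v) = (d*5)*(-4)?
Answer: I*√65151951996519930/1423245 ≈ 179.34*I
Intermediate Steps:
m(W) = -11 + W - W² (m(W) = 4 - ((W² - W) + 15) = 4 - (15 + W² - W) = 4 + (-15 + W - W²) = -11 + W - W²)
c(d, v) = -20*d (c(d, v) = (5*d)*(-4) = -20*d)
√((c(-56, -31)/12704 + 1015/17925) + m(-21)*68) = √((-20*(-56)/12704 + 1015/17925) + (-11 - 21 - 1*(-21)²)*68) = √((1120*(1/12704) + 1015*(1/17925)) + (-11 - 21 - 1*441)*68) = √((35/397 + 203/3585) + (-11 - 21 - 441)*68) = √(206066/1423245 - 473*68) = √(206066/1423245 - 32164) = √(-45777046114/1423245) = I*√65151951996519930/1423245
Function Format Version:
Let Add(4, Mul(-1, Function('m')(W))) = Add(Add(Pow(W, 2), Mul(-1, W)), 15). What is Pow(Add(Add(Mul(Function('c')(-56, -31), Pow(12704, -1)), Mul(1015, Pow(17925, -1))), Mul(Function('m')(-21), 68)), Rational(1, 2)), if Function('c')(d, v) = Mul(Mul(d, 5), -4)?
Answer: Mul(Rational(1, 1423245), I, Pow(65151951996519930, Rational(1, 2))) ≈ Mul(179.34, I)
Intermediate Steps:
Function('m')(W) = Add(-11, W, Mul(-1, Pow(W, 2))) (Function('m')(W) = Add(4, Mul(-1, Add(Add(Pow(W, 2), Mul(-1, W)), 15))) = Add(4, Mul(-1, Add(15, Pow(W, 2), Mul(-1, W)))) = Add(4, Add(-15, W, Mul(-1, Pow(W, 2)))) = Add(-11, W, Mul(-1, Pow(W, 2))))
Function('c')(d, v) = Mul(-20, d) (Function('c')(d, v) = Mul(Mul(5, d), -4) = Mul(-20, d))
Pow(Add(Add(Mul(Function('c')(-56, -31), Pow(12704, -1)), Mul(1015, Pow(17925, -1))), Mul(Function('m')(-21), 68)), Rational(1, 2)) = Pow(Add(Add(Mul(Mul(-20, -56), Pow(12704, -1)), Mul(1015, Pow(17925, -1))), Mul(Add(-11, -21, Mul(-1, Pow(-21, 2))), 68)), Rational(1, 2)) = Pow(Add(Add(Mul(1120, Rational(1, 12704)), Mul(1015, Rational(1, 17925))), Mul(Add(-11, -21, Mul(-1, 441)), 68)), Rational(1, 2)) = Pow(Add(Add(Rational(35, 397), Rational(203, 3585)), Mul(Add(-11, -21, -441), 68)), Rational(1, 2)) = Pow(Add(Rational(206066, 1423245), Mul(-473, 68)), Rational(1, 2)) = Pow(Add(Rational(206066, 1423245), -32164), Rational(1, 2)) = Pow(Rational(-45777046114, 1423245), Rational(1, 2)) = Mul(Rational(1, 1423245), I, Pow(65151951996519930, Rational(1, 2)))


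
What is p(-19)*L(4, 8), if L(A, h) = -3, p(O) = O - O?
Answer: 0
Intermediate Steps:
p(O) = 0
p(-19)*L(4, 8) = 0*(-3) = 0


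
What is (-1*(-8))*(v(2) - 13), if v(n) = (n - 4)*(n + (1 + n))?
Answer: -184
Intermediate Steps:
v(n) = (1 + 2*n)*(-4 + n) (v(n) = (-4 + n)*(1 + 2*n) = (1 + 2*n)*(-4 + n))
(-1*(-8))*(v(2) - 13) = (-1*(-8))*((-4 - 7*2 + 2*2²) - 13) = 8*((-4 - 14 + 2*4) - 13) = 8*((-4 - 14 + 8) - 13) = 8*(-10 - 13) = 8*(-23) = -184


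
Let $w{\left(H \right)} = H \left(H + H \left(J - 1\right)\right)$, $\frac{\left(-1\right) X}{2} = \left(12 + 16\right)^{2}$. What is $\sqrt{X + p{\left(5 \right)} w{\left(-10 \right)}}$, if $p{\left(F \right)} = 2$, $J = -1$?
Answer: $2 i \sqrt{442} \approx 42.048 i$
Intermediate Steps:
$X = -1568$ ($X = - 2 \left(12 + 16\right)^{2} = - 2 \cdot 28^{2} = \left(-2\right) 784 = -1568$)
$w{\left(H \right)} = - H^{2}$ ($w{\left(H \right)} = H \left(H + H \left(-1 - 1\right)\right) = H \left(H + H \left(-2\right)\right) = H \left(H - 2 H\right) = H \left(- H\right) = - H^{2}$)
$\sqrt{X + p{\left(5 \right)} w{\left(-10 \right)}} = \sqrt{-1568 + 2 \left(- \left(-10\right)^{2}\right)} = \sqrt{-1568 + 2 \left(\left(-1\right) 100\right)} = \sqrt{-1568 + 2 \left(-100\right)} = \sqrt{-1568 - 200} = \sqrt{-1768} = 2 i \sqrt{442}$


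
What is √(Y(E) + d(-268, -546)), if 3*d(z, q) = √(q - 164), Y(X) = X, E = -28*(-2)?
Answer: √(504 + 3*I*√710)/3 ≈ 7.5067 + 0.5916*I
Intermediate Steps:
E = 56
d(z, q) = √(-164 + q)/3 (d(z, q) = √(q - 164)/3 = √(-164 + q)/3)
√(Y(E) + d(-268, -546)) = √(56 + √(-164 - 546)/3) = √(56 + √(-710)/3) = √(56 + (I*√710)/3) = √(56 + I*√710/3)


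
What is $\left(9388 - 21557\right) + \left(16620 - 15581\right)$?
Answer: $-11130$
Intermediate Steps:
$\left(9388 - 21557\right) + \left(16620 - 15581\right) = -12169 + \left(16620 - 15581\right) = -12169 + 1039 = -11130$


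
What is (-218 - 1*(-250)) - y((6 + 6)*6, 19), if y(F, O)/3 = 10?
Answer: 2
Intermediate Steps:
y(F, O) = 30 (y(F, O) = 3*10 = 30)
(-218 - 1*(-250)) - y((6 + 6)*6, 19) = (-218 - 1*(-250)) - 1*30 = (-218 + 250) - 30 = 32 - 30 = 2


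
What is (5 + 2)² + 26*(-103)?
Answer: -2629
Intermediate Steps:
(5 + 2)² + 26*(-103) = 7² - 2678 = 49 - 2678 = -2629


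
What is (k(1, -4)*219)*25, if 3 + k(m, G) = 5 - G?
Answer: 32850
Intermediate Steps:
k(m, G) = 2 - G (k(m, G) = -3 + (5 - G) = 2 - G)
(k(1, -4)*219)*25 = ((2 - 1*(-4))*219)*25 = ((2 + 4)*219)*25 = (6*219)*25 = 1314*25 = 32850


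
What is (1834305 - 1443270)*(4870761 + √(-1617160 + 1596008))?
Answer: 1904638027635 + 1564140*I*√1322 ≈ 1.9046e+12 + 5.6871e+7*I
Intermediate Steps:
(1834305 - 1443270)*(4870761 + √(-1617160 + 1596008)) = 391035*(4870761 + √(-21152)) = 391035*(4870761 + 4*I*√1322) = 1904638027635 + 1564140*I*√1322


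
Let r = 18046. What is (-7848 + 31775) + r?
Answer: 41973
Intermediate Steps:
(-7848 + 31775) + r = (-7848 + 31775) + 18046 = 23927 + 18046 = 41973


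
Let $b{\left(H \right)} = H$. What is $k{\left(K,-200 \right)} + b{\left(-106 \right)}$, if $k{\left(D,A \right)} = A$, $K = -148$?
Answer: $-306$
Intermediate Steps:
$k{\left(K,-200 \right)} + b{\left(-106 \right)} = -200 - 106 = -306$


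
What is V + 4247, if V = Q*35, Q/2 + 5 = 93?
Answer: 10407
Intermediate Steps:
Q = 176 (Q = -10 + 2*93 = -10 + 186 = 176)
V = 6160 (V = 176*35 = 6160)
V + 4247 = 6160 + 4247 = 10407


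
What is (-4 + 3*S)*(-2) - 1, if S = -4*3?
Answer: 79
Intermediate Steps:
S = -12
(-4 + 3*S)*(-2) - 1 = (-4 + 3*(-12))*(-2) - 1 = (-4 - 36)*(-2) - 1 = -40*(-2) - 1 = 80 - 1 = 79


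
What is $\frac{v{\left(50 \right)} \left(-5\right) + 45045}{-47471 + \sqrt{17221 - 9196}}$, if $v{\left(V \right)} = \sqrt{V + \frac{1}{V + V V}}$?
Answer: $- \frac{2138331195}{2253487816} - \frac{225225 \sqrt{321}}{2253487816} + \frac{5 \sqrt{463848638}}{76618585744} + \frac{47471 \sqrt{13005102}}{229855757232} \approx -0.94994$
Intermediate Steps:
$v{\left(V \right)} = \sqrt{V + \frac{1}{V + V^{2}}}$
$\frac{v{\left(50 \right)} \left(-5\right) + 45045}{-47471 + \sqrt{17221 - 9196}} = \frac{\sqrt{\frac{1 + 50^{2} \left(1 + 50\right)}{50 \left(1 + 50\right)}} \left(-5\right) + 45045}{-47471 + \sqrt{17221 - 9196}} = \frac{\sqrt{\frac{1 + 2500 \cdot 51}{50 \cdot 51}} \left(-5\right) + 45045}{-47471 + \sqrt{8025}} = \frac{\sqrt{\frac{1}{50} \cdot \frac{1}{51} \left(1 + 127500\right)} \left(-5\right) + 45045}{-47471 + 5 \sqrt{321}} = \frac{\sqrt{\frac{1}{50} \cdot \frac{1}{51} \cdot 127501} \left(-5\right) + 45045}{-47471 + 5 \sqrt{321}} = \frac{\sqrt{\frac{127501}{2550}} \left(-5\right) + 45045}{-47471 + 5 \sqrt{321}} = \frac{\frac{\sqrt{13005102}}{510} \left(-5\right) + 45045}{-47471 + 5 \sqrt{321}} = \frac{- \frac{\sqrt{13005102}}{102} + 45045}{-47471 + 5 \sqrt{321}} = \frac{45045 - \frac{\sqrt{13005102}}{102}}{-47471 + 5 \sqrt{321}}$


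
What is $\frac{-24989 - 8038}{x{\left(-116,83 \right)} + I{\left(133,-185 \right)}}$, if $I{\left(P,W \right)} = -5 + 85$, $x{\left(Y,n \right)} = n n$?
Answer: $- \frac{109}{23} \approx -4.7391$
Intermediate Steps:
$x{\left(Y,n \right)} = n^{2}$
$I{\left(P,W \right)} = 80$
$\frac{-24989 - 8038}{x{\left(-116,83 \right)} + I{\left(133,-185 \right)}} = \frac{-24989 - 8038}{83^{2} + 80} = - \frac{33027}{6889 + 80} = - \frac{33027}{6969} = \left(-33027\right) \frac{1}{6969} = - \frac{109}{23}$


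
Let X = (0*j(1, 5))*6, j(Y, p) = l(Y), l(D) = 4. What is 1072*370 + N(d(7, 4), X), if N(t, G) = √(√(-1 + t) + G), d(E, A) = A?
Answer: 396640 + 3^(¼) ≈ 3.9664e+5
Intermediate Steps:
j(Y, p) = 4
X = 0 (X = (0*4)*6 = 0*6 = 0)
N(t, G) = √(G + √(-1 + t))
1072*370 + N(d(7, 4), X) = 1072*370 + √(0 + √(-1 + 4)) = 396640 + √(0 + √3) = 396640 + √(√3) = 396640 + 3^(¼)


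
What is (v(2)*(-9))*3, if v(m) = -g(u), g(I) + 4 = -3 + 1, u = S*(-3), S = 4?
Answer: -162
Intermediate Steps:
u = -12 (u = 4*(-3) = -12)
g(I) = -6 (g(I) = -4 + (-3 + 1) = -4 - 2 = -6)
v(m) = 6 (v(m) = -1*(-6) = 6)
(v(2)*(-9))*3 = (6*(-9))*3 = -54*3 = -162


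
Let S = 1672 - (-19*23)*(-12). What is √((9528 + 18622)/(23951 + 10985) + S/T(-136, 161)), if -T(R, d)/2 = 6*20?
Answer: √67320405570/65505 ≈ 3.9609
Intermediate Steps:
T(R, d) = -240 (T(R, d) = -12*20 = -2*120 = -240)
S = -3572 (S = 1672 - (-437)*(-12) = 1672 - 1*5244 = 1672 - 5244 = -3572)
√((9528 + 18622)/(23951 + 10985) + S/T(-136, 161)) = √((9528 + 18622)/(23951 + 10985) - 3572/(-240)) = √(28150/34936 - 3572*(-1/240)) = √(28150*(1/34936) + 893/60) = √(14075/17468 + 893/60) = √(1027714/65505) = √67320405570/65505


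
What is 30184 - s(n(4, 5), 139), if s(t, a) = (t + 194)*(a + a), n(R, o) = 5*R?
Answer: -29308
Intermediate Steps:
s(t, a) = 2*a*(194 + t) (s(t, a) = (194 + t)*(2*a) = 2*a*(194 + t))
30184 - s(n(4, 5), 139) = 30184 - 2*139*(194 + 5*4) = 30184 - 2*139*(194 + 20) = 30184 - 2*139*214 = 30184 - 1*59492 = 30184 - 59492 = -29308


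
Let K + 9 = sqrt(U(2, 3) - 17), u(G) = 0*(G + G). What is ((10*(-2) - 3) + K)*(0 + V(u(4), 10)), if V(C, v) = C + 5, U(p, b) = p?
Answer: -160 + 5*I*sqrt(15) ≈ -160.0 + 19.365*I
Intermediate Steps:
u(G) = 0 (u(G) = 0*(2*G) = 0)
K = -9 + I*sqrt(15) (K = -9 + sqrt(2 - 17) = -9 + sqrt(-15) = -9 + I*sqrt(15) ≈ -9.0 + 3.873*I)
V(C, v) = 5 + C
((10*(-2) - 3) + K)*(0 + V(u(4), 10)) = ((10*(-2) - 3) + (-9 + I*sqrt(15)))*(0 + (5 + 0)) = ((-20 - 3) + (-9 + I*sqrt(15)))*(0 + 5) = (-23 + (-9 + I*sqrt(15)))*5 = (-32 + I*sqrt(15))*5 = -160 + 5*I*sqrt(15)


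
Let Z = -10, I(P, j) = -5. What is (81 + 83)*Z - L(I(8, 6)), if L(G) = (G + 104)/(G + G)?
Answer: -16301/10 ≈ -1630.1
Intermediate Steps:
L(G) = (104 + G)/(2*G) (L(G) = (104 + G)/((2*G)) = (104 + G)*(1/(2*G)) = (104 + G)/(2*G))
(81 + 83)*Z - L(I(8, 6)) = (81 + 83)*(-10) - (104 - 5)/(2*(-5)) = 164*(-10) - (-1)*99/(2*5) = -1640 - 1*(-99/10) = -1640 + 99/10 = -16301/10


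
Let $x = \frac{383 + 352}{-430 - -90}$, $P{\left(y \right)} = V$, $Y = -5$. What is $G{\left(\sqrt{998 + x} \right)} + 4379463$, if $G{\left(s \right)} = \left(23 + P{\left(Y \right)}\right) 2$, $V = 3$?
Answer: $4379515$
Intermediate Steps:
$P{\left(y \right)} = 3$
$x = - \frac{147}{68}$ ($x = \frac{735}{-430 + 90} = \frac{735}{-340} = 735 \left(- \frac{1}{340}\right) = - \frac{147}{68} \approx -2.1618$)
$G{\left(s \right)} = 52$ ($G{\left(s \right)} = \left(23 + 3\right) 2 = 26 \cdot 2 = 52$)
$G{\left(\sqrt{998 + x} \right)} + 4379463 = 52 + 4379463 = 4379515$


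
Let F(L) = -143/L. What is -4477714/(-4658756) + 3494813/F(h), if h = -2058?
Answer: 16753644302730763/333101054 ≈ 5.0296e+7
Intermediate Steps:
-4477714/(-4658756) + 3494813/F(h) = -4477714/(-4658756) + 3494813/((-143/(-2058))) = -4477714*(-1/4658756) + 3494813/((-143*(-1/2058))) = 2238857/2329378 + 3494813/(143/2058) = 2238857/2329378 + 3494813*(2058/143) = 2238857/2329378 + 7192325154/143 = 16753644302730763/333101054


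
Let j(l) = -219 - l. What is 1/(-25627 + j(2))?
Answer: -1/25848 ≈ -3.8688e-5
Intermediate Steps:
1/(-25627 + j(2)) = 1/(-25627 + (-219 - 1*2)) = 1/(-25627 + (-219 - 2)) = 1/(-25627 - 221) = 1/(-25848) = -1/25848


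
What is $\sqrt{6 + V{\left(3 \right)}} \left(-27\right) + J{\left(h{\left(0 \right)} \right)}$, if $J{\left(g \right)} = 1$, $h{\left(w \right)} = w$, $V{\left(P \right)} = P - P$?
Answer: $1 - 27 \sqrt{6} \approx -65.136$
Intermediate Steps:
$V{\left(P \right)} = 0$
$\sqrt{6 + V{\left(3 \right)}} \left(-27\right) + J{\left(h{\left(0 \right)} \right)} = \sqrt{6 + 0} \left(-27\right) + 1 = \sqrt{6} \left(-27\right) + 1 = - 27 \sqrt{6} + 1 = 1 - 27 \sqrt{6}$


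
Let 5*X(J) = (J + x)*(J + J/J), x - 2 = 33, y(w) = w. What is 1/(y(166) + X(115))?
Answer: 1/3646 ≈ 0.00027427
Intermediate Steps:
x = 35 (x = 2 + 33 = 35)
X(J) = (1 + J)*(35 + J)/5 (X(J) = ((J + 35)*(J + J/J))/5 = ((35 + J)*(J + 1))/5 = ((35 + J)*(1 + J))/5 = ((1 + J)*(35 + J))/5 = (1 + J)*(35 + J)/5)
1/(y(166) + X(115)) = 1/(166 + (7 + (⅕)*115² + (36/5)*115)) = 1/(166 + (7 + (⅕)*13225 + 828)) = 1/(166 + (7 + 2645 + 828)) = 1/(166 + 3480) = 1/3646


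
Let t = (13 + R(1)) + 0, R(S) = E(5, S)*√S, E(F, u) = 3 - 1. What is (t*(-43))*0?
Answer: 0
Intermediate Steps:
E(F, u) = 2
R(S) = 2*√S
t = 15 (t = (13 + 2*√1) + 0 = (13 + 2*1) + 0 = (13 + 2) + 0 = 15 + 0 = 15)
(t*(-43))*0 = (15*(-43))*0 = -645*0 = 0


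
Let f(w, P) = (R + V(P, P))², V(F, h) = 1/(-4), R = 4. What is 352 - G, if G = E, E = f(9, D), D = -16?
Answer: 5407/16 ≈ 337.94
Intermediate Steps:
V(F, h) = -¼
f(w, P) = 225/16 (f(w, P) = (4 - ¼)² = (15/4)² = 225/16)
E = 225/16 ≈ 14.063
G = 225/16 ≈ 14.063
352 - G = 352 - 1*225/16 = 352 - 225/16 = 5407/16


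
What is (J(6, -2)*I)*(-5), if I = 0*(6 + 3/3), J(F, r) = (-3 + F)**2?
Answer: 0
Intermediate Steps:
I = 0 (I = 0*(6 + 3*(1/3)) = 0*(6 + 1) = 0*7 = 0)
(J(6, -2)*I)*(-5) = ((-3 + 6)**2*0)*(-5) = (3**2*0)*(-5) = (9*0)*(-5) = 0*(-5) = 0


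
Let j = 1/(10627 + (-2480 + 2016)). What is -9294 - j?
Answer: -94454923/10163 ≈ -9294.0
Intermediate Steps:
j = 1/10163 (j = 1/(10627 - 464) = 1/10163 ≈ 9.8396e-5)
-9294 - j = -9294 - 1*1/10163 = -9294 - 1/10163 = -94454923/10163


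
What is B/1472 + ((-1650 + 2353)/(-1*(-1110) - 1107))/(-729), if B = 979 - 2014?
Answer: -143407/139968 ≈ -1.0246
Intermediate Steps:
B = -1035
B/1472 + ((-1650 + 2353)/(-1*(-1110) - 1107))/(-729) = -1035/1472 + ((-1650 + 2353)/(-1*(-1110) - 1107))/(-729) = -1035*1/1472 + (703/(1110 - 1107))*(-1/729) = -45/64 + (703/3)*(-1/729) = -45/64 - 703/2187 = -143407/139968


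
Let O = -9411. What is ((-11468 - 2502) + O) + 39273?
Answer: 15892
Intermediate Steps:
((-11468 - 2502) + O) + 39273 = ((-11468 - 2502) - 9411) + 39273 = (-13970 - 9411) + 39273 = -23381 + 39273 = 15892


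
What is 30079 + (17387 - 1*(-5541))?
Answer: 53007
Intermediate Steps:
30079 + (17387 - 1*(-5541)) = 30079 + (17387 + 5541) = 30079 + 22928 = 53007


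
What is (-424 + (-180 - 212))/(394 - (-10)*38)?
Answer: -136/129 ≈ -1.0543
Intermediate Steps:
(-424 + (-180 - 212))/(394 - (-10)*38) = (-424 - 392)/(394 - 1*(-380)) = -816/(394 + 380) = -816/774 = -816*1/774 = -136/129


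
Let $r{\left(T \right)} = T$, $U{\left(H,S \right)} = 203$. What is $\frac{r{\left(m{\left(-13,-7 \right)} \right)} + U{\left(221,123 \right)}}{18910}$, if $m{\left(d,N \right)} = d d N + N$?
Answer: $- \frac{987}{18910} \approx -0.052195$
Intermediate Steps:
$m{\left(d,N \right)} = N + N d^{2}$ ($m{\left(d,N \right)} = d^{2} N + N = N d^{2} + N = N + N d^{2}$)
$\frac{r{\left(m{\left(-13,-7 \right)} \right)} + U{\left(221,123 \right)}}{18910} = \frac{- 7 \left(1 + \left(-13\right)^{2}\right) + 203}{18910} = \left(- 7 \left(1 + 169\right) + 203\right) \frac{1}{18910} = \left(\left(-7\right) 170 + 203\right) \frac{1}{18910} = \left(-1190 + 203\right) \frac{1}{18910} = \left(-987\right) \frac{1}{18910} = - \frac{987}{18910}$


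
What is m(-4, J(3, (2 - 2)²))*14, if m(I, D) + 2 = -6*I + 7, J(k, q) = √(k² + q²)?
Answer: 406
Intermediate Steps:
m(I, D) = 5 - 6*I (m(I, D) = -2 + (-6*I + 7) = -2 + (7 - 6*I) = 5 - 6*I)
m(-4, J(3, (2 - 2)²))*14 = (5 - 6*(-4))*14 = (5 + 24)*14 = 29*14 = 406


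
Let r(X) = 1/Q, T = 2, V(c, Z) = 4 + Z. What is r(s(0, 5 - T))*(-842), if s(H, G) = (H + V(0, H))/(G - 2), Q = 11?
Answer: -842/11 ≈ -76.545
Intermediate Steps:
s(H, G) = (4 + 2*H)/(-2 + G) (s(H, G) = (H + (4 + H))/(G - 2) = (4 + 2*H)/(-2 + G))
r(X) = 1/11
r(s(0, 5 - T))*(-842) = (1/11)*(-842) = -842/11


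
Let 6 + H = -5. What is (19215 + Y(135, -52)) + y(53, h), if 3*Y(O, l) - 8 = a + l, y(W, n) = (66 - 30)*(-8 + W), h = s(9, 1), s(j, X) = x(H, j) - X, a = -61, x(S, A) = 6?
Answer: 20800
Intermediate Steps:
H = -11 (H = -6 - 5 = -11)
s(j, X) = 6 - X
h = 5 (h = 6 - 1*1 = 6 - 1 = 5)
y(W, n) = -288 + 36*W (y(W, n) = 36*(-8 + W) = -288 + 36*W)
Y(O, l) = -53/3 + l/3 (Y(O, l) = 8/3 + (-61 + l)/3 = 8/3 + (-61/3 + l/3) = -53/3 + l/3)
(19215 + Y(135, -52)) + y(53, h) = (19215 + (-53/3 + (⅓)*(-52))) + (-288 + 36*53) = (19215 + (-53/3 - 52/3)) + (-288 + 1908) = (19215 - 35) + 1620 = 19180 + 1620 = 20800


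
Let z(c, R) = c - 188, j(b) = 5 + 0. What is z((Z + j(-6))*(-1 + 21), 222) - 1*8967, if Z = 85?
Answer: -7355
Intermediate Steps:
j(b) = 5
z(c, R) = -188 + c
z((Z + j(-6))*(-1 + 21), 222) - 1*8967 = (-188 + (85 + 5)*(-1 + 21)) - 1*8967 = (-188 + 90*20) - 8967 = (-188 + 1800) - 8967 = 1612 - 8967 = -7355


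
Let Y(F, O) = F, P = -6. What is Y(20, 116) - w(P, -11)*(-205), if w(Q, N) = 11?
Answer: 2275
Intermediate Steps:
Y(20, 116) - w(P, -11)*(-205) = 20 - 11*(-205) = 20 - 1*(-2255) = 20 + 2255 = 2275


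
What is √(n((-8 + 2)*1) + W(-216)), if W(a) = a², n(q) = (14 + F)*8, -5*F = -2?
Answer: 24*√2030/5 ≈ 216.27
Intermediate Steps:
F = ⅖ (F = -⅕*(-2) = ⅖ ≈ 0.40000)
n(q) = 576/5 (n(q) = (14 + ⅖)*8 = (72/5)*8 = 576/5)
√(n((-8 + 2)*1) + W(-216)) = √(576/5 + (-216)²) = √(576/5 + 46656) = √(233856/5) = 24*√2030/5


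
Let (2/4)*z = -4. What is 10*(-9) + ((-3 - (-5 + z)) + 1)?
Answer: -79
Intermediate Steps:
z = -8 (z = 2*(-4) = -8)
10*(-9) + ((-3 - (-5 + z)) + 1) = 10*(-9) + ((-3 - (-5 - 8)) + 1) = -90 + ((-3 - 1*(-13)) + 1) = -90 + ((-3 + 13) + 1) = -90 + (10 + 1) = -90 + 11 = -79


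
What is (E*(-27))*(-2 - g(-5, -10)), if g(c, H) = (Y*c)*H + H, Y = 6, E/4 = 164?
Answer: 5171904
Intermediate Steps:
E = 656 (E = 4*164 = 656)
g(c, H) = H + 6*H*c (g(c, H) = (6*c)*H + H = 6*H*c + H = H + 6*H*c)
(E*(-27))*(-2 - g(-5, -10)) = (656*(-27))*(-2 - (-10)*(1 + 6*(-5))) = -17712*(-2 - (-10)*(1 - 30)) = -17712*(-2 - (-10)*(-29)) = -17712*(-2 - 1*290) = -17712*(-2 - 290) = -17712*(-292) = 5171904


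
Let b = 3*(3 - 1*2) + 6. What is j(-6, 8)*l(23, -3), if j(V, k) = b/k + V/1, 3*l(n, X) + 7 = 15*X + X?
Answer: 715/8 ≈ 89.375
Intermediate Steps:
b = 9 (b = 3*(3 - 2) + 6 = 3*1 + 6 = 3 + 6 = 9)
l(n, X) = -7/3 + 16*X/3 (l(n, X) = -7/3 + (15*X + X)/3 = -7/3 + (16*X)/3 = -7/3 + 16*X/3)
j(V, k) = V + 9/k (j(V, k) = 9/k + V/1 = 9/k + V*1 = 9/k + V = V + 9/k)
j(-6, 8)*l(23, -3) = (-6 + 9/8)*(-7/3 + (16/3)*(-3)) = (-6 + 9*(⅛))*(-7/3 - 16) = (-6 + 9/8)*(-55/3) = -39/8*(-55/3) = 715/8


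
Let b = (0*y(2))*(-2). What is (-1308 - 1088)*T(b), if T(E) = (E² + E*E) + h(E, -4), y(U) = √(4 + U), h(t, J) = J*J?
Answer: -38336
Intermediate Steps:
h(t, J) = J²
b = 0 (b = (0*√(4 + 2))*(-2) = (0*√6)*(-2) = 0*(-2) = 0)
T(E) = 16 + 2*E² (T(E) = (E² + E*E) + (-4)² = (E² + E²) + 16 = 2*E² + 16 = 16 + 2*E²)
(-1308 - 1088)*T(b) = (-1308 - 1088)*(16 + 2*0²) = -2396*(16 + 2*0) = -2396*(16 + 0) = -2396*16 = -38336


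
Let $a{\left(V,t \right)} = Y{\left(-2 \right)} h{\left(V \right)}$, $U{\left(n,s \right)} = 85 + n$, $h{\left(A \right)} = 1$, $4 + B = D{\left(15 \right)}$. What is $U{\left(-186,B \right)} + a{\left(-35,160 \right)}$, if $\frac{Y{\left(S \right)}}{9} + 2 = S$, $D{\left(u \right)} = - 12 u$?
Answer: $-137$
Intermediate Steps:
$Y{\left(S \right)} = -18 + 9 S$
$B = -184$ ($B = -4 - 180 = -184$)
$a{\left(V,t \right)} = -36$ ($a{\left(V,t \right)} = \left(-18 + 9 \left(-2\right)\right) 1 = \left(-18 - 18\right) 1 = \left(-36\right) 1 = -36$)
$U{\left(-186,B \right)} + a{\left(-35,160 \right)} = \left(85 - 186\right) - 36 = -101 - 36 = -137$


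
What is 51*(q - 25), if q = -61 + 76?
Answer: -510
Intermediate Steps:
q = 15
51*(q - 25) = 51*(15 - 25) = 51*(-10) = -510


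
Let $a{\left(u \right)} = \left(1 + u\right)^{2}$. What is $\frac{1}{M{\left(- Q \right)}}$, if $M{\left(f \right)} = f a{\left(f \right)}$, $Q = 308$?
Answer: $- \frac{1}{29028692} \approx -3.4449 \cdot 10^{-8}$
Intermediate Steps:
$M{\left(f \right)} = f \left(1 + f\right)^{2}$
$\frac{1}{M{\left(- Q \right)}} = \frac{1}{\left(-1\right) 308 \left(1 - 308\right)^{2}} = \frac{1}{\left(-308\right) \left(1 - 308\right)^{2}} = \frac{1}{\left(-308\right) \left(-307\right)^{2}} = \frac{1}{\left(-308\right) 94249} = \frac{1}{-29028692} = - \frac{1}{29028692}$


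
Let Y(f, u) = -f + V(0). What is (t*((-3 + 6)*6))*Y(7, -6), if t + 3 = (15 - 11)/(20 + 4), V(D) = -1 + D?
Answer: 408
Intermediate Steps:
t = -17/6 (t = -3 + (15 - 11)/(20 + 4) = -3 + 4/24 = -3 + 4*(1/24) = -3 + 1/6 = -17/6 ≈ -2.8333)
Y(f, u) = -1 - f (Y(f, u) = -f + (-1 + 0) = -f - 1 = -1 - f)
(t*((-3 + 6)*6))*Y(7, -6) = (-17*(-3 + 6)*6/6)*(-1 - 1*7) = (-17*6/2)*(-1 - 7) = -17/6*18*(-8) = -51*(-8) = 408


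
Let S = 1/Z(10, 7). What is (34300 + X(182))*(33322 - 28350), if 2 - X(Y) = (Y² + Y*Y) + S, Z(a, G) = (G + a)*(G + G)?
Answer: -18901428414/119 ≈ -1.5884e+8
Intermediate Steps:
Z(a, G) = 2*G*(G + a) (Z(a, G) = (G + a)*(2*G) = 2*G*(G + a))
S = 1/238 (S = 1/(2*7*(7 + 10)) = 1/(2*7*17) = 1/238 ≈ 0.0042017)
X(Y) = 475/238 - 2*Y² (X(Y) = 2 - ((Y² + Y*Y) + 1/238) = 2 - ((Y² + Y²) + 1/238) = 2 - (2*Y² + 1/238) = 2 - (1/238 + 2*Y²) = 2 + (-1/238 - 2*Y²) = 475/238 - 2*Y²)
(34300 + X(182))*(33322 - 28350) = (34300 + (475/238 - 2*182²))*(33322 - 28350) = (34300 + (475/238 - 2*33124))*4972 = (34300 + (475/238 - 66248))*4972 = (34300 - 15766549/238)*4972 = -7603149/238*4972 = -18901428414/119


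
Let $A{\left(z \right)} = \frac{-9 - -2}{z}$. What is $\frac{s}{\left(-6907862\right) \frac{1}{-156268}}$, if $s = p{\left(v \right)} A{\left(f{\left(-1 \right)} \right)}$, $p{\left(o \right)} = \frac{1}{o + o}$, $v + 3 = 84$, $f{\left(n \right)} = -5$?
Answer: $\frac{273469}{1398842055} \approx 0.0001955$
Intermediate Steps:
$A{\left(z \right)} = - \frac{7}{z}$ ($A{\left(z \right)} = \frac{-9 + 2}{z} = - \frac{7}{z}$)
$v = 81$ ($v = -3 + 84 = 81$)
$p{\left(o \right)} = \frac{1}{2 o}$
$s = \frac{7}{810}$ ($s = \frac{1}{2 \cdot 81} \left(- \frac{7}{-5}\right) = \frac{1}{2} \cdot \frac{1}{81} \left(\left(-7\right) \left(- \frac{1}{5}\right)\right) = \frac{1}{162} \cdot \frac{7}{5} = \frac{7}{810} \approx 0.008642$)
$\frac{s}{\left(-6907862\right) \frac{1}{-156268}} = \frac{7}{810 \left(- \frac{6907862}{-156268}\right)} = \frac{7}{810 \left(\left(-6907862\right) \left(- \frac{1}{156268}\right)\right)} = \frac{7}{810 \cdot \frac{3453931}{78134}} = \frac{7}{810} \cdot \frac{78134}{3453931} = \frac{273469}{1398842055}$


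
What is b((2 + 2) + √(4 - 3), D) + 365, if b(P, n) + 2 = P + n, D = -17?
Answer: 351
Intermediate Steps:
b(P, n) = -2 + P + n (b(P, n) = -2 + (P + n) = -2 + P + n)
b((2 + 2) + √(4 - 3), D) + 365 = (-2 + ((2 + 2) + √(4 - 3)) - 17) + 365 = (-2 + (4 + √1) - 17) + 365 = (-2 + (4 + 1) - 17) + 365 = (-2 + 5 - 17) + 365 = -14 + 365 = 351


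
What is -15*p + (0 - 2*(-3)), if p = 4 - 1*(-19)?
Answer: -339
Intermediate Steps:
p = 23 (p = 4 + 19 = 23)
-15*p + (0 - 2*(-3)) = -15*23 + (0 - 2*(-3)) = -345 + (0 + 6) = -345 + 6 = -339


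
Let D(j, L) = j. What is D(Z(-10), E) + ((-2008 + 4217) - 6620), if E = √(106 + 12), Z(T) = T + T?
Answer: -4431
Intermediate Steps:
Z(T) = 2*T
E = √118 ≈ 10.863
D(Z(-10), E) + ((-2008 + 4217) - 6620) = 2*(-10) + ((-2008 + 4217) - 6620) = -20 + (2209 - 6620) = -20 - 4411 = -4431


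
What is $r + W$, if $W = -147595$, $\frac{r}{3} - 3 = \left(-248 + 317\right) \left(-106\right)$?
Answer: $-169528$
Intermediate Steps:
$r = -21933$ ($r = 9 + 3 \left(-248 + 317\right) \left(-106\right) = 9 + 3 \cdot 69 \left(-106\right) = 9 + 3 \left(-7314\right) = 9 - 21942 = -21933$)
$r + W = -21933 - 147595 = -169528$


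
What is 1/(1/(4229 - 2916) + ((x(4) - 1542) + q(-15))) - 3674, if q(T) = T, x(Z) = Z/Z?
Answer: -7506082511/2043027 ≈ -3674.0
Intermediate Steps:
x(Z) = 1
1/(1/(4229 - 2916) + ((x(4) - 1542) + q(-15))) - 3674 = 1/(1/(4229 - 2916) + ((1 - 1542) - 15)) - 3674 = 1/(1/1313 + (-1541 - 15)) - 3674 = 1/(1/1313 - 1556) - 3674 = 1/(-2043027/1313) - 3674 = -1313/2043027 - 3674 = -7506082511/2043027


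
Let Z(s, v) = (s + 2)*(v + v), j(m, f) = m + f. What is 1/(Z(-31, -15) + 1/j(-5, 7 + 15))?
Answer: 17/14791 ≈ 0.0011493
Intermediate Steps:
j(m, f) = f + m
Z(s, v) = 2*v*(2 + s) (Z(s, v) = (2 + s)*(2*v) = 2*v*(2 + s))
1/(Z(-31, -15) + 1/j(-5, 7 + 15)) = 1/(2*(-15)*(2 - 31) + 1/((7 + 15) - 5)) = 1/(2*(-15)*(-29) + 1/(22 - 5)) = 1/(870 + 1/17) = 1/(14791/17) = 17/14791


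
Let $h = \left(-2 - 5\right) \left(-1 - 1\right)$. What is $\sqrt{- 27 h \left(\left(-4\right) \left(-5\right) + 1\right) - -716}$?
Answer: $i \sqrt{7222} \approx 84.982 i$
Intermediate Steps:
$h = 14$ ($h = \left(-2 - 5\right) \left(-2\right) = \left(-7\right) \left(-2\right) = 14$)
$\sqrt{- 27 h \left(\left(-4\right) \left(-5\right) + 1\right) - -716} = \sqrt{\left(-27\right) 14 \left(\left(-4\right) \left(-5\right) + 1\right) - -716} = \sqrt{- 378 \left(20 + 1\right) + \left(-68 + 784\right)} = \sqrt{\left(-378\right) 21 + 716} = \sqrt{-7938 + 716} = \sqrt{-7222} = i \sqrt{7222}$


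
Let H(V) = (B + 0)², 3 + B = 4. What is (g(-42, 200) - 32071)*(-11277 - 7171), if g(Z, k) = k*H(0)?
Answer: 587956208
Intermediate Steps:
B = 1 (B = -3 + 4 = 1)
H(V) = 1 (H(V) = (1 + 0)² = 1² = 1)
g(Z, k) = k (g(Z, k) = k*1 = k)
(g(-42, 200) - 32071)*(-11277 - 7171) = (200 - 32071)*(-11277 - 7171) = -31871*(-18448) = 587956208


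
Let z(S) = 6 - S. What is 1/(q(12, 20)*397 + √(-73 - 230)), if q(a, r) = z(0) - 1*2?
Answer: 1588/2522047 - I*√303/2522047 ≈ 0.00062965 - 6.9019e-6*I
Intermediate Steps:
q(a, r) = 4 (q(a, r) = (6 - 1*0) - 1*2 = (6 + 0) - 2 = 6 - 2 = 4)
1/(q(12, 20)*397 + √(-73 - 230)) = 1/(4*397 + √(-73 - 230)) = 1/(1588 + √(-303)) = 1/(1588 + I*√303)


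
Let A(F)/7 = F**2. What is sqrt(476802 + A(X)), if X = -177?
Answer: 3*sqrt(77345) ≈ 834.33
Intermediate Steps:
A(F) = 7*F**2
sqrt(476802 + A(X)) = sqrt(476802 + 7*(-177)**2) = sqrt(476802 + 7*31329) = sqrt(476802 + 219303) = sqrt(696105) = 3*sqrt(77345)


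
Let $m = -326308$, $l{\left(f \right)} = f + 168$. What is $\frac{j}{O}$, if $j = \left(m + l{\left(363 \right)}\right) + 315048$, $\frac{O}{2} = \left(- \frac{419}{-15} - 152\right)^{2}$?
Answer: $- \frac{2414025}{6926642} \approx -0.34851$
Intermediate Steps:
$l{\left(f \right)} = 168 + f$
$O = \frac{6926642}{225}$ ($O = 2 \left(- \frac{419}{-15} - 152\right)^{2} = 2 \left(\left(-419\right) \left(- \frac{1}{15}\right) - 152\right)^{2} = 2 \left(\frac{419}{15} - 152\right)^{2} = 2 \left(- \frac{1861}{15}\right)^{2} = 2 \cdot \frac{3463321}{225} = \frac{6926642}{225} \approx 30785.0$)
$j = -10729$ ($j = \left(-326308 + \left(168 + 363\right)\right) + 315048 = \left(-326308 + 531\right) + 315048 = -325777 + 315048 = -10729$)
$\frac{j}{O} = - \frac{10729}{\frac{6926642}{225}} = \left(-10729\right) \frac{225}{6926642} = - \frac{2414025}{6926642}$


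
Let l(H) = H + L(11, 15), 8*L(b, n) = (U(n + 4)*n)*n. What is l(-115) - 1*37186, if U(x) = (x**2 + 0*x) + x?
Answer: -53227/2 ≈ -26614.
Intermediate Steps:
U(x) = x + x**2 (U(x) = (x**2 + 0) + x = x**2 + x = x + x**2)
L(b, n) = n**2*(4 + n)*(5 + n)/8 (L(b, n) = ((((n + 4)*(1 + (n + 4)))*n)*n)/8 = ((((4 + n)*(1 + (4 + n)))*n)*n)/8 = ((((4 + n)*(5 + n))*n)*n)/8 = ((n*(4 + n)*(5 + n))*n)/8 = (n**2*(4 + n)*(5 + n))/8 = n**2*(4 + n)*(5 + n)/8)
l(H) = 21375/2 + H (l(H) = H + (1/8)*15**2*(4 + 15)*(5 + 15) = H + (1/8)*225*19*20 = H + 21375/2 = 21375/2 + H)
l(-115) - 1*37186 = (21375/2 - 115) - 1*37186 = 21145/2 - 37186 = -53227/2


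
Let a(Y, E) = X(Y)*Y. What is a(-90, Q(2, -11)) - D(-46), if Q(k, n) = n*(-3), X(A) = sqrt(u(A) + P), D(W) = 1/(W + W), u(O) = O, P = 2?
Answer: 1/92 - 180*I*sqrt(22) ≈ 0.01087 - 844.27*I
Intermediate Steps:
D(W) = 1/(2*W)
X(A) = sqrt(2 + A) (X(A) = sqrt(A + 2) = sqrt(2 + A))
Q(k, n) = -3*n
a(Y, E) = Y*sqrt(2 + Y) (a(Y, E) = sqrt(2 + Y)*Y = Y*sqrt(2 + Y))
a(-90, Q(2, -11)) - D(-46) = -90*sqrt(2 - 90) - 1/(2*(-46)) = -180*I*sqrt(22) - (-1)/(2*46) = -180*I*sqrt(22) - 1*(-1/92) = -180*I*sqrt(22) + 1/92 = 1/92 - 180*I*sqrt(22)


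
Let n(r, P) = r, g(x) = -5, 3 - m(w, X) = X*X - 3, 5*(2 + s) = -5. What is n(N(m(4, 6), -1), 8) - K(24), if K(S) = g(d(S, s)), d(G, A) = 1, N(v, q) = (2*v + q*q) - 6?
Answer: -60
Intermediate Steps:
s = -3 (s = -2 + (1/5)*(-5) = -2 - 1 = -3)
m(w, X) = 6 - X**2 (m(w, X) = 3 - (X*X - 3) = 3 - (X**2 - 3) = 3 - (-3 + X**2) = 3 + (3 - X**2) = 6 - X**2)
N(v, q) = -6 + q**2 + 2*v (N(v, q) = (2*v + q**2) - 6 = (q**2 + 2*v) - 6 = -6 + q**2 + 2*v)
K(S) = -5
n(N(m(4, 6), -1), 8) - K(24) = (-6 + (-1)**2 + 2*(6 - 1*6**2)) - 1*(-5) = (-6 + 1 + 2*(6 - 1*36)) + 5 = (-6 + 1 + 2*(6 - 36)) + 5 = (-6 + 1 + 2*(-30)) + 5 = (-6 + 1 - 60) + 5 = -65 + 5 = -60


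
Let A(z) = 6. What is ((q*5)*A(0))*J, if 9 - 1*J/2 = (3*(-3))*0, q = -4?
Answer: -2160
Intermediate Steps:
J = 18 (J = 18 - 2*3*(-3)*0 = 18 - (-18)*0 = 18 - 2*0 = 18 + 0 = 18)
((q*5)*A(0))*J = (-4*5*6)*18 = -20*6*18 = -120*18 = -2160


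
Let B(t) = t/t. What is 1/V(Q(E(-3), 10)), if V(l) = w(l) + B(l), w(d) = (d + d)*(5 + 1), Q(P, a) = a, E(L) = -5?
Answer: 1/121 ≈ 0.0082645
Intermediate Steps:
B(t) = 1
w(d) = 12*d (w(d) = (2*d)*6 = 12*d)
V(l) = 1 + 12*l (V(l) = 12*l + 1 = 1 + 12*l)
1/V(Q(E(-3), 10)) = 1/(1 + 12*10) = 1/(1 + 120) = 1/121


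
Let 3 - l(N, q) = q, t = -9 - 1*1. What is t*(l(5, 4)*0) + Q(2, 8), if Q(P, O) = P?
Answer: 2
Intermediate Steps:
t = -10 (t = -9 - 1 = -10)
l(N, q) = 3 - q
t*(l(5, 4)*0) + Q(2, 8) = -10*(3 - 1*4)*0 + 2 = -10*(3 - 4)*0 + 2 = -(-10)*0 + 2 = -10*0 + 2 = 0 + 2 = 2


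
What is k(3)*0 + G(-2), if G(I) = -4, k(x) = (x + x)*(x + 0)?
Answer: -4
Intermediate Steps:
k(x) = 2*x² (k(x) = (2*x)*x = 2*x²)
k(3)*0 + G(-2) = (2*3²)*0 - 4 = (2*9)*0 - 4 = 18*0 - 4 = 0 - 4 = -4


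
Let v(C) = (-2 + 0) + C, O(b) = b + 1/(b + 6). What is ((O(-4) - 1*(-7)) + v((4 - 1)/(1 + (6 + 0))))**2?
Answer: 729/196 ≈ 3.7194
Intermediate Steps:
O(b) = b + 1/(6 + b)
v(C) = -2 + C
((O(-4) - 1*(-7)) + v((4 - 1)/(1 + (6 + 0))))**2 = (((1 + (-4)**2 + 6*(-4))/(6 - 4) - 1*(-7)) + (-2 + (4 - 1)/(1 + (6 + 0))))**2 = (((1 + 16 - 24)/2 + 7) + (-2 + 3/(1 + 6)))**2 = (((1/2)*(-7) + 7) + (-2 + 3/7))**2 = ((-7/2 + 7) + (-2 + 3*(1/7)))**2 = (7/2 + (-2 + 3/7))**2 = (7/2 - 11/7)**2 = (27/14)**2 = 729/196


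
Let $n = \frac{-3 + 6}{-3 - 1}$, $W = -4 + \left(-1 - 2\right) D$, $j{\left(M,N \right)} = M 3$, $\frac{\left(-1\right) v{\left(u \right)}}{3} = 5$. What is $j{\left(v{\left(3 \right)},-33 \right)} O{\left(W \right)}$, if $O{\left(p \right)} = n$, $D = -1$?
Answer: $\frac{135}{4} \approx 33.75$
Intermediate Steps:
$v{\left(u \right)} = -15$ ($v{\left(u \right)} = \left(-3\right) 5 = -15$)
$j{\left(M,N \right)} = 3 M$
$W = -1$ ($W = -4 + \left(-1 - 2\right) \left(-1\right) = -4 - -3 = -4 + 3 = -1$)
$n = - \frac{3}{4}$ ($n = \frac{3}{-4} = 3 \left(- \frac{1}{4}\right) = - \frac{3}{4} \approx -0.75$)
$O{\left(p \right)} = - \frac{3}{4}$
$j{\left(v{\left(3 \right)},-33 \right)} O{\left(W \right)} = 3 \left(-15\right) \left(- \frac{3}{4}\right) = \left(-45\right) \left(- \frac{3}{4}\right) = \frac{135}{4}$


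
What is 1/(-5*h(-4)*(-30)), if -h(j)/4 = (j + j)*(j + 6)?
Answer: 1/9600 ≈ 0.00010417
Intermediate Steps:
h(j) = -8*j*(6 + j) (h(j) = -4*(j + j)*(j + 6) = -4*2*j*(6 + j) = -8*j*(6 + j))
1/(-5*h(-4)*(-30)) = 1/(-(-40)*(-4)*(6 - 4)*(-30)) = 1/(-(-40)*(-4)*2*(-30)) = 1/(-5*64*(-30)) = 1/(-320*(-30)) = 1/9600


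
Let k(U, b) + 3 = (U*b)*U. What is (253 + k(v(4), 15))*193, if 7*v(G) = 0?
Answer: 48250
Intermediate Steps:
v(G) = 0 (v(G) = (⅐)*0 = 0)
k(U, b) = -3 + b*U² (k(U, b) = -3 + (U*b)*U = -3 + b*U²)
(253 + k(v(4), 15))*193 = (253 + (-3 + 15*0²))*193 = (253 + (-3 + 15*0))*193 = (253 + (-3 + 0))*193 = (253 - 3)*193 = 250*193 = 48250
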